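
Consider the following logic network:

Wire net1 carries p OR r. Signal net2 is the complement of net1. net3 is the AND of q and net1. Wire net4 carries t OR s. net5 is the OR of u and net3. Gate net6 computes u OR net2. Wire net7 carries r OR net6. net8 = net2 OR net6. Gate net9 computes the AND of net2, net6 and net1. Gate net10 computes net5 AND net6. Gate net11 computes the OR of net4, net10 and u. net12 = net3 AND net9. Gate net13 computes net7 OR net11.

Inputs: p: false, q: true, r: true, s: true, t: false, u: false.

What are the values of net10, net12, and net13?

net1 = p OR r = false OR true = true
net2 = NOT net1 = NOT true = false
net3 = q AND net1 = true AND true = true
net4 = t OR s = false OR true = true
net5 = u OR net3 = false OR true = true
net6 = u OR net2 = false OR false = false
net7 = r OR net6 = true OR false = true
net9 = net2 AND net6 AND net1 = false AND false AND true = false
net10 = net5 AND net6 = true AND false = false
net11 = net4 OR net10 OR u = true OR false OR false = true
net12 = net3 AND net9 = true AND false = false
net13 = net7 OR net11 = true OR true = true

net10 = false  net12 = false  net13 = true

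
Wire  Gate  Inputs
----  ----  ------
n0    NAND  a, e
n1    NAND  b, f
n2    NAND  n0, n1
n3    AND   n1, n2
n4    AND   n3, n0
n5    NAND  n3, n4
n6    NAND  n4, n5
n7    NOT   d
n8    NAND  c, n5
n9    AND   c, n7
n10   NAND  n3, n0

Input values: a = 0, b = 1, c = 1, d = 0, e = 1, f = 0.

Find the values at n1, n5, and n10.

n0 = a NAND e = 0 NAND 1 = 1
n1 = b NAND f = 1 NAND 0 = 1
n2 = n0 NAND n1 = 1 NAND 1 = 0
n3 = n1 AND n2 = 1 AND 0 = 0
n4 = n3 AND n0 = 0 AND 1 = 0
n5 = n3 NAND n4 = 0 NAND 0 = 1
n10 = n3 NAND n0 = 0 NAND 1 = 1

n1 = 1, n5 = 1, n10 = 1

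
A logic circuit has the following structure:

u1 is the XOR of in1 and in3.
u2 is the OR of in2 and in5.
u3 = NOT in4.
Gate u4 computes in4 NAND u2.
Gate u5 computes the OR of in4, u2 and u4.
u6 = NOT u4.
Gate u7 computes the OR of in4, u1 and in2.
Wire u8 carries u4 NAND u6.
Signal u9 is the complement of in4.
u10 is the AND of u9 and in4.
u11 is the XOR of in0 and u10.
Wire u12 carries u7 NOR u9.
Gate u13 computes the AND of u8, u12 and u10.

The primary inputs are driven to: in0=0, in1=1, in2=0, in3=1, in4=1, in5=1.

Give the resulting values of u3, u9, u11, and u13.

u3 = 0, u9 = 0, u11 = 0, u13 = 0

u1 = in1 XOR in3 = 1 XOR 1 = 0
u2 = in2 OR in5 = 0 OR 1 = 1
u3 = NOT in4 = NOT 1 = 0
u4 = in4 NAND u2 = 1 NAND 1 = 0
u6 = NOT u4 = NOT 0 = 1
u7 = in4 OR u1 OR in2 = 1 OR 0 OR 0 = 1
u8 = u4 NAND u6 = 0 NAND 1 = 1
u9 = NOT in4 = NOT 1 = 0
u10 = u9 AND in4 = 0 AND 1 = 0
u11 = in0 XOR u10 = 0 XOR 0 = 0
u12 = u7 NOR u9 = 1 NOR 0 = 0
u13 = u8 AND u12 AND u10 = 1 AND 0 AND 0 = 0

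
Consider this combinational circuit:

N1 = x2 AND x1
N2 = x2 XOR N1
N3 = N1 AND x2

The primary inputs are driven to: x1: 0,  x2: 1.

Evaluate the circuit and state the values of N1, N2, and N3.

N1 = x2 AND x1 = 1 AND 0 = 0
N2 = x2 XOR N1 = 1 XOR 0 = 1
N3 = N1 AND x2 = 0 AND 1 = 0

N1 = 0; N2 = 1; N3 = 0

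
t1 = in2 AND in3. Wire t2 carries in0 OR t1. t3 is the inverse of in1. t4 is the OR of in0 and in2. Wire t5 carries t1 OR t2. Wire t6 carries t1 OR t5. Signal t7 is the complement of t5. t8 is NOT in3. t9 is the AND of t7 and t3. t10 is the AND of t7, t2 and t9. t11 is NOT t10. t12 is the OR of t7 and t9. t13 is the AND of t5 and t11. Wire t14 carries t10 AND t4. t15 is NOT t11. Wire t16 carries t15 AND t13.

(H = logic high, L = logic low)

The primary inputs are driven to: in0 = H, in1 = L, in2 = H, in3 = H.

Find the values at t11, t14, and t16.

t11 = H, t14 = L, t16 = L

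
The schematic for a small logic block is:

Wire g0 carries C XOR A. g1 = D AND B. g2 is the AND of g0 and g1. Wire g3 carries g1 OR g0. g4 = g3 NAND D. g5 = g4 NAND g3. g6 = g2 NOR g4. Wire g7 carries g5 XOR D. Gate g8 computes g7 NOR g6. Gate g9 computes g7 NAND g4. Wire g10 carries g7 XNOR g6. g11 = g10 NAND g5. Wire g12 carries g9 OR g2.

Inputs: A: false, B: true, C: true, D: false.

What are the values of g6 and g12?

g6 = false, g12 = true

g0 = C XOR A = true XOR false = true
g1 = D AND B = false AND true = false
g2 = g0 AND g1 = true AND false = false
g3 = g1 OR g0 = false OR true = true
g4 = g3 NAND D = true NAND false = true
g5 = g4 NAND g3 = true NAND true = false
g6 = g2 NOR g4 = false NOR true = false
g7 = g5 XOR D = false XOR false = false
g9 = g7 NAND g4 = false NAND true = true
g12 = g9 OR g2 = true OR false = true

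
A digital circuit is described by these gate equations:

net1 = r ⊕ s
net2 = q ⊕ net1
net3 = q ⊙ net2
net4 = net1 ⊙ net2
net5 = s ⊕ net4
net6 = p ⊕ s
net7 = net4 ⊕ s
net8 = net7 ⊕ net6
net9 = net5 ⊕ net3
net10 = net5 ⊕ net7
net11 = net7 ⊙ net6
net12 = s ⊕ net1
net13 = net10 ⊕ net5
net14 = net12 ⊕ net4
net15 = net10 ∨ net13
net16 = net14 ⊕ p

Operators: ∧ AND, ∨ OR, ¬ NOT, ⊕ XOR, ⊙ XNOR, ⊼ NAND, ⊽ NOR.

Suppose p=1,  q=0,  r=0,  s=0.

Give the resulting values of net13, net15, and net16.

net1 = r XOR s = 0 XOR 0 = 0
net2 = q XOR net1 = 0 XOR 0 = 0
net4 = net1 XNOR net2 = 0 XNOR 0 = 1
net5 = s XOR net4 = 0 XOR 1 = 1
net7 = net4 XOR s = 1 XOR 0 = 1
net10 = net5 XOR net7 = 1 XOR 1 = 0
net12 = s XOR net1 = 0 XOR 0 = 0
net13 = net10 XOR net5 = 0 XOR 1 = 1
net14 = net12 XOR net4 = 0 XOR 1 = 1
net15 = net10 OR net13 = 0 OR 1 = 1
net16 = net14 XOR p = 1 XOR 1 = 0

net13 = 1, net15 = 1, net16 = 0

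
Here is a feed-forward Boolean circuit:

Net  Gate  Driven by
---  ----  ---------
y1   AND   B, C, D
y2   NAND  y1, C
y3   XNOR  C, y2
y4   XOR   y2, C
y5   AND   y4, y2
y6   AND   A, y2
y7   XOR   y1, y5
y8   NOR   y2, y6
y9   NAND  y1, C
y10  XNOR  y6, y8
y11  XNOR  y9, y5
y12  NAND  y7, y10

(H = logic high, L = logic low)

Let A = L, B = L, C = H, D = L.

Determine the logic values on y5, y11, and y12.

y1 = B AND C AND D = L AND H AND L = L
y2 = y1 NAND C = L NAND H = H
y4 = y2 XOR C = H XOR H = L
y5 = y4 AND y2 = L AND H = L
y6 = A AND y2 = L AND H = L
y7 = y1 XOR y5 = L XOR L = L
y8 = y2 NOR y6 = H NOR L = L
y9 = y1 NAND C = L NAND H = H
y10 = y6 XNOR y8 = L XNOR L = H
y11 = y9 XNOR y5 = H XNOR L = L
y12 = y7 NAND y10 = L NAND H = H

y5 = L; y11 = L; y12 = H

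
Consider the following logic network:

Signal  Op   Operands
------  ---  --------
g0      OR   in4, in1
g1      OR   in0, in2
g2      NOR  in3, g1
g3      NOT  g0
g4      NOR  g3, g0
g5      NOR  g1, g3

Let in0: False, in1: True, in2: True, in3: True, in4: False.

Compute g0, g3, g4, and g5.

g0 = in4 OR in1 = False OR True = True
g1 = in0 OR in2 = False OR True = True
g3 = NOT g0 = NOT True = False
g4 = g3 NOR g0 = False NOR True = False
g5 = g1 NOR g3 = True NOR False = False

g0 = True  g3 = False  g4 = False  g5 = False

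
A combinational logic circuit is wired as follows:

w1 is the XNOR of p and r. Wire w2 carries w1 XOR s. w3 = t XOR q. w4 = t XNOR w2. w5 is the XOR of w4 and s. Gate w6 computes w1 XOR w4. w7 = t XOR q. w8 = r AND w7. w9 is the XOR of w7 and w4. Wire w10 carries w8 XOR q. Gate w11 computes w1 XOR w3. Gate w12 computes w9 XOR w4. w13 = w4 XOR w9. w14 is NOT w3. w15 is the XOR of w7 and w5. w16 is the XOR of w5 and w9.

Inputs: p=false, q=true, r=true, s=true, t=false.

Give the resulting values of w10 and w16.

w10 = false; w16 = false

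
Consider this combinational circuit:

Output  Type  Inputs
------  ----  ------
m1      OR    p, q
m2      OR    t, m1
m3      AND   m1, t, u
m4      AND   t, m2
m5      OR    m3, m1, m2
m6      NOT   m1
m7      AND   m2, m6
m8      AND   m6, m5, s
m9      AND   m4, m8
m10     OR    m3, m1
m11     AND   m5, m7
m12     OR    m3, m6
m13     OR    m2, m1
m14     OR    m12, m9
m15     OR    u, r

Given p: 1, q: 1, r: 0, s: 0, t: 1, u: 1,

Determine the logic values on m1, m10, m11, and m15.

m1 = p OR q = 1 OR 1 = 1
m2 = t OR m1 = 1 OR 1 = 1
m3 = m1 AND t AND u = 1 AND 1 AND 1 = 1
m5 = m3 OR m1 OR m2 = 1 OR 1 OR 1 = 1
m6 = NOT m1 = NOT 1 = 0
m7 = m2 AND m6 = 1 AND 0 = 0
m10 = m3 OR m1 = 1 OR 1 = 1
m11 = m5 AND m7 = 1 AND 0 = 0
m15 = u OR r = 1 OR 0 = 1

m1 = 1; m10 = 1; m11 = 0; m15 = 1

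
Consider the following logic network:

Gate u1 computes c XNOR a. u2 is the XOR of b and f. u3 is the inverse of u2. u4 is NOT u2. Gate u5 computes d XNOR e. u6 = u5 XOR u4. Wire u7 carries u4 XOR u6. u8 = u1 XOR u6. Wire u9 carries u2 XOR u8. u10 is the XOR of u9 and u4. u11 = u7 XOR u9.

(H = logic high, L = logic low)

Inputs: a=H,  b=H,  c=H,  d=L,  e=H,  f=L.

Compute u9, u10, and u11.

u1 = c XNOR a = H XNOR H = H
u2 = b XOR f = H XOR L = H
u4 = NOT u2 = NOT H = L
u5 = d XNOR e = L XNOR H = L
u6 = u5 XOR u4 = L XOR L = L
u7 = u4 XOR u6 = L XOR L = L
u8 = u1 XOR u6 = H XOR L = H
u9 = u2 XOR u8 = H XOR H = L
u10 = u9 XOR u4 = L XOR L = L
u11 = u7 XOR u9 = L XOR L = L

u9 = L; u10 = L; u11 = L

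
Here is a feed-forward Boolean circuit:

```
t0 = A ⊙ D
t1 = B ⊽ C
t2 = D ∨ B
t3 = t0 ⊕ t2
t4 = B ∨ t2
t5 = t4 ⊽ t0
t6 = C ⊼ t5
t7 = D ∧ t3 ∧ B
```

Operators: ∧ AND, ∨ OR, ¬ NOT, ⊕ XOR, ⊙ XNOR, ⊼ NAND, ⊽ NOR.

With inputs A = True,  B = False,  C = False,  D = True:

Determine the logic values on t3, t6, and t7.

t3 = False; t6 = True; t7 = False

t0 = A XNOR D = True XNOR True = True
t2 = D OR B = True OR False = True
t3 = t0 XOR t2 = True XOR True = False
t4 = B OR t2 = False OR True = True
t5 = t4 NOR t0 = True NOR True = False
t6 = C NAND t5 = False NAND False = True
t7 = D AND t3 AND B = True AND False AND False = False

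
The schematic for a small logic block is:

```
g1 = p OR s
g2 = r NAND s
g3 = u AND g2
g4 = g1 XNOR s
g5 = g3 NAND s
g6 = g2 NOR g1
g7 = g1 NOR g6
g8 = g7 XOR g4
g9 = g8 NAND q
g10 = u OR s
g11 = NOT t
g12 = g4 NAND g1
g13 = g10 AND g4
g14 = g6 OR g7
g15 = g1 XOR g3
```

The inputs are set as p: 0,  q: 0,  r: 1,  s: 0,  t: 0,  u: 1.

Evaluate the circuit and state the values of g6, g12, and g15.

g6 = 0, g12 = 1, g15 = 1

g1 = p OR s = 0 OR 0 = 0
g2 = r NAND s = 1 NAND 0 = 1
g3 = u AND g2 = 1 AND 1 = 1
g4 = g1 XNOR s = 0 XNOR 0 = 1
g6 = g2 NOR g1 = 1 NOR 0 = 0
g12 = g4 NAND g1 = 1 NAND 0 = 1
g15 = g1 XOR g3 = 0 XOR 1 = 1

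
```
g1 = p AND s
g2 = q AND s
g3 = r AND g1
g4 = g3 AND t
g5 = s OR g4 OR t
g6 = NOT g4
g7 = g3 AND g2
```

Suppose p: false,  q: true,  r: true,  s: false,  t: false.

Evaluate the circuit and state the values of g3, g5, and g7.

g1 = p AND s = false AND false = false
g2 = q AND s = true AND false = false
g3 = r AND g1 = true AND false = false
g4 = g3 AND t = false AND false = false
g5 = s OR g4 OR t = false OR false OR false = false
g7 = g3 AND g2 = false AND false = false

g3 = false, g5 = false, g7 = false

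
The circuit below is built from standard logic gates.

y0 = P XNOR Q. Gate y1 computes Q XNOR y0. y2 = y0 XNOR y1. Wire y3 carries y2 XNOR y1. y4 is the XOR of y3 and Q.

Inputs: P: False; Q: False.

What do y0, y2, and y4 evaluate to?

y0 = P XNOR Q = False XNOR False = True
y1 = Q XNOR y0 = False XNOR True = False
y2 = y0 XNOR y1 = True XNOR False = False
y3 = y2 XNOR y1 = False XNOR False = True
y4 = y3 XOR Q = True XOR False = True

y0 = True, y2 = False, y4 = True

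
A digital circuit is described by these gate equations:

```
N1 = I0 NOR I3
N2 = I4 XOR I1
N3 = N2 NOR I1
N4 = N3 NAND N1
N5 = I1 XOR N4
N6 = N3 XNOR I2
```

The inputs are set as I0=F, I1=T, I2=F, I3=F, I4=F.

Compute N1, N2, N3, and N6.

N1 = T; N2 = T; N3 = F; N6 = T

N1 = I0 NOR I3 = F NOR F = T
N2 = I4 XOR I1 = F XOR T = T
N3 = N2 NOR I1 = T NOR T = F
N6 = N3 XNOR I2 = F XNOR F = T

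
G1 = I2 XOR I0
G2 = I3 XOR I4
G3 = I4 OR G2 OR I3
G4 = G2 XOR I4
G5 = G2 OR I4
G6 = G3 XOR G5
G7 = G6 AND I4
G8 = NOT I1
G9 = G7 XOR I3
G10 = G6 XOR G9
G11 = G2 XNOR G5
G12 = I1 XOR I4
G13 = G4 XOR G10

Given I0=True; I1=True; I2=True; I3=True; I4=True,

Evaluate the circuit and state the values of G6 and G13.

G6 = False  G13 = False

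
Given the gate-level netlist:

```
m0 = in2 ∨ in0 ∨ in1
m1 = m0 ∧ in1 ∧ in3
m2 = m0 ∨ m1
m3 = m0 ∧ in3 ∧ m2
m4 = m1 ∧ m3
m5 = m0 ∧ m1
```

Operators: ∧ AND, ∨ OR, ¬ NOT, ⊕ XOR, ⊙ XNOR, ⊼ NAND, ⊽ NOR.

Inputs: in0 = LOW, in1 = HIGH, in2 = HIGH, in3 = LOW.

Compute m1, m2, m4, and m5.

m1 = LOW, m2 = HIGH, m4 = LOW, m5 = LOW

m0 = in2 OR in0 OR in1 = HIGH OR LOW OR HIGH = HIGH
m1 = m0 AND in1 AND in3 = HIGH AND HIGH AND LOW = LOW
m2 = m0 OR m1 = HIGH OR LOW = HIGH
m3 = m0 AND in3 AND m2 = HIGH AND LOW AND HIGH = LOW
m4 = m1 AND m3 = LOW AND LOW = LOW
m5 = m0 AND m1 = HIGH AND LOW = LOW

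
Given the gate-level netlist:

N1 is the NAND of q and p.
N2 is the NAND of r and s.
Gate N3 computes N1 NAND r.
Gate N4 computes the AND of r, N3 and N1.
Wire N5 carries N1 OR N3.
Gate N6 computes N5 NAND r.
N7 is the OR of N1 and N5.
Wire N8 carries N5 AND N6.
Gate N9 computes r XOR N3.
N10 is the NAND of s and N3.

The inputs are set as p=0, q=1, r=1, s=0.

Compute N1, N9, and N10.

N1 = 1, N9 = 1, N10 = 1

N1 = q NAND p = 1 NAND 0 = 1
N3 = N1 NAND r = 1 NAND 1 = 0
N9 = r XOR N3 = 1 XOR 0 = 1
N10 = s NAND N3 = 0 NAND 0 = 1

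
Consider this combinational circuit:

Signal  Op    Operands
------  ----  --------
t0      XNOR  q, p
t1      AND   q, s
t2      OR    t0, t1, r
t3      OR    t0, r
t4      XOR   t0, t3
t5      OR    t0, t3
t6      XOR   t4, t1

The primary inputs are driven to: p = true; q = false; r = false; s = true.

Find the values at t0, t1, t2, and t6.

t0 = false; t1 = false; t2 = false; t6 = false

t0 = q XNOR p = false XNOR true = false
t1 = q AND s = false AND true = false
t2 = t0 OR t1 OR r = false OR false OR false = false
t3 = t0 OR r = false OR false = false
t4 = t0 XOR t3 = false XOR false = false
t6 = t4 XOR t1 = false XOR false = false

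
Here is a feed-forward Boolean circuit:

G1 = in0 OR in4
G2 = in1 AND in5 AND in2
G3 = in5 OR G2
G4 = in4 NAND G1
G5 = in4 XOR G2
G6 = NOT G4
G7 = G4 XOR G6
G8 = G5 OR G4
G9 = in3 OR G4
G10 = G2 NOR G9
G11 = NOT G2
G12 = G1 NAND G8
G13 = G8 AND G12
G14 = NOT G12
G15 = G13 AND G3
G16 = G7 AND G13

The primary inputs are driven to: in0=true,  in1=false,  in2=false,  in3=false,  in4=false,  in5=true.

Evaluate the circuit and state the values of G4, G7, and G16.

G4 = true  G7 = true  G16 = false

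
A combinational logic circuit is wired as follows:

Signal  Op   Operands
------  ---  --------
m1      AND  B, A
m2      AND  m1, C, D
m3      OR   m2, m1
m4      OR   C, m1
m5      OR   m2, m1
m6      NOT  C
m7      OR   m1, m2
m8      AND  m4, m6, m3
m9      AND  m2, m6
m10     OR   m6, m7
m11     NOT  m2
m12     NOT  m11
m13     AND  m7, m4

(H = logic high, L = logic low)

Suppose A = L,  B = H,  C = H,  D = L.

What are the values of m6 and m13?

m6 = L; m13 = L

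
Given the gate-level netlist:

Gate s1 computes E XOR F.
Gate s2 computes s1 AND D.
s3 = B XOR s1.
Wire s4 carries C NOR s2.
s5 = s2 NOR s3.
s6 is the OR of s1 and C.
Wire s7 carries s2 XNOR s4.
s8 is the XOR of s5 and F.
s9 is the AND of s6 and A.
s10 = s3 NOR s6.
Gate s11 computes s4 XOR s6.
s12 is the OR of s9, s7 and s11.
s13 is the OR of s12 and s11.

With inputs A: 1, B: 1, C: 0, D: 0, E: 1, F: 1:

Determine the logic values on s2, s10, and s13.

s1 = E XOR F = 1 XOR 1 = 0
s2 = s1 AND D = 0 AND 0 = 0
s3 = B XOR s1 = 1 XOR 0 = 1
s4 = C NOR s2 = 0 NOR 0 = 1
s6 = s1 OR C = 0 OR 0 = 0
s7 = s2 XNOR s4 = 0 XNOR 1 = 0
s9 = s6 AND A = 0 AND 1 = 0
s10 = s3 NOR s6 = 1 NOR 0 = 0
s11 = s4 XOR s6 = 1 XOR 0 = 1
s12 = s9 OR s7 OR s11 = 0 OR 0 OR 1 = 1
s13 = s12 OR s11 = 1 OR 1 = 1

s2 = 0; s10 = 0; s13 = 1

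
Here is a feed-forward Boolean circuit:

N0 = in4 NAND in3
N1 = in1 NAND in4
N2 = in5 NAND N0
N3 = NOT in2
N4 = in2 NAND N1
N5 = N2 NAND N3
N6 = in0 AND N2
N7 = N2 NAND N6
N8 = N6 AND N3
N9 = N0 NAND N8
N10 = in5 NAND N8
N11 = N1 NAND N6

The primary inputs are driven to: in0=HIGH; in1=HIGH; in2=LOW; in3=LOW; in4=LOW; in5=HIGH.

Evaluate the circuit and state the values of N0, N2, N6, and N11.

N0 = in4 NAND in3 = LOW NAND LOW = HIGH
N1 = in1 NAND in4 = HIGH NAND LOW = HIGH
N2 = in5 NAND N0 = HIGH NAND HIGH = LOW
N6 = in0 AND N2 = HIGH AND LOW = LOW
N11 = N1 NAND N6 = HIGH NAND LOW = HIGH

N0 = HIGH, N2 = LOW, N6 = LOW, N11 = HIGH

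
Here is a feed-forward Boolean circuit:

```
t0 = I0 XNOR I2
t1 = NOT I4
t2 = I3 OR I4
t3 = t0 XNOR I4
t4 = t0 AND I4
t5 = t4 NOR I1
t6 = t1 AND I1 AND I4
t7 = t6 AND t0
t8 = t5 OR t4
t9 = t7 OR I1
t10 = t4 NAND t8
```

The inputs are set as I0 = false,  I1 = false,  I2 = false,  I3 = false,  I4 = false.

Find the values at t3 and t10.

t0 = I0 XNOR I2 = false XNOR false = true
t3 = t0 XNOR I4 = true XNOR false = false
t4 = t0 AND I4 = true AND false = false
t5 = t4 NOR I1 = false NOR false = true
t8 = t5 OR t4 = true OR false = true
t10 = t4 NAND t8 = false NAND true = true

t3 = false, t10 = true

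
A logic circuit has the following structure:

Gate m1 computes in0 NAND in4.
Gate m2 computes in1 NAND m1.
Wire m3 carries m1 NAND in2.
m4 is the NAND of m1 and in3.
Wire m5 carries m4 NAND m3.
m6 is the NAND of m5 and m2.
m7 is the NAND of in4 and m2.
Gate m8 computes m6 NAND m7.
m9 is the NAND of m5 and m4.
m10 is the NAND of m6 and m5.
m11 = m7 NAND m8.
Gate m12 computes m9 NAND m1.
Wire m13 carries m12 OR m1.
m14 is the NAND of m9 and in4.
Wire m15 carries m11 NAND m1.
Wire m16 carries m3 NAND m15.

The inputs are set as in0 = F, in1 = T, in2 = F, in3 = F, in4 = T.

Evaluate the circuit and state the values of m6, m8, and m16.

m6 = T, m8 = F, m16 = T

m1 = in0 NAND in4 = F NAND T = T
m2 = in1 NAND m1 = T NAND T = F
m3 = m1 NAND in2 = T NAND F = T
m4 = m1 NAND in3 = T NAND F = T
m5 = m4 NAND m3 = T NAND T = F
m6 = m5 NAND m2 = F NAND F = T
m7 = in4 NAND m2 = T NAND F = T
m8 = m6 NAND m7 = T NAND T = F
m11 = m7 NAND m8 = T NAND F = T
m15 = m11 NAND m1 = T NAND T = F
m16 = m3 NAND m15 = T NAND F = T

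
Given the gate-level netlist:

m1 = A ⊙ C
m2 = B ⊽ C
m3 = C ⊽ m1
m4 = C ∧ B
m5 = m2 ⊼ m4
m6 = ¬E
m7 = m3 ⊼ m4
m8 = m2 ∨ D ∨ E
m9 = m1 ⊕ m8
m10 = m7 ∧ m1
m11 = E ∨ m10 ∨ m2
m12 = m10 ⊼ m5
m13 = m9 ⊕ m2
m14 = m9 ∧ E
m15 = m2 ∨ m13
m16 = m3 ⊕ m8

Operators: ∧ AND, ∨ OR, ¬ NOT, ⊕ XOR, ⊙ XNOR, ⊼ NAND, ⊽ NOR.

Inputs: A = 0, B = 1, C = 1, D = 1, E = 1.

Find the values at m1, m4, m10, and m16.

m1 = 0; m4 = 1; m10 = 0; m16 = 1

m1 = A XNOR C = 0 XNOR 1 = 0
m2 = B NOR C = 1 NOR 1 = 0
m3 = C NOR m1 = 1 NOR 0 = 0
m4 = C AND B = 1 AND 1 = 1
m7 = m3 NAND m4 = 0 NAND 1 = 1
m8 = m2 OR D OR E = 0 OR 1 OR 1 = 1
m10 = m7 AND m1 = 1 AND 0 = 0
m16 = m3 XOR m8 = 0 XOR 1 = 1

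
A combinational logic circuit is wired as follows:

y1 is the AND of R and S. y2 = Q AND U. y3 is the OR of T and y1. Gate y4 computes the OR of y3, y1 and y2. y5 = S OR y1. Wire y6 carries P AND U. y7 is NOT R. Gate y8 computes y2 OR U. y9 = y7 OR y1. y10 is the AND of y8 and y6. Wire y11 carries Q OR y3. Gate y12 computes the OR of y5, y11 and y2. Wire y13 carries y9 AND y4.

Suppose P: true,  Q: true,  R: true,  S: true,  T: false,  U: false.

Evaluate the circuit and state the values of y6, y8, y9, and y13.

y6 = false  y8 = false  y9 = true  y13 = true

y1 = R AND S = true AND true = true
y2 = Q AND U = true AND false = false
y3 = T OR y1 = false OR true = true
y4 = y3 OR y1 OR y2 = true OR true OR false = true
y6 = P AND U = true AND false = false
y7 = NOT R = NOT true = false
y8 = y2 OR U = false OR false = false
y9 = y7 OR y1 = false OR true = true
y13 = y9 AND y4 = true AND true = true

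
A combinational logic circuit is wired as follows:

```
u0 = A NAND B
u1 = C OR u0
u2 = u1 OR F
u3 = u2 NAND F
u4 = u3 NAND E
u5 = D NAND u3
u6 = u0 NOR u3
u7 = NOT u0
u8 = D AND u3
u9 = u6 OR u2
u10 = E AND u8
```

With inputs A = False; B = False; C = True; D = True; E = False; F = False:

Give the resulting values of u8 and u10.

u0 = A NAND B = False NAND False = True
u1 = C OR u0 = True OR True = True
u2 = u1 OR F = True OR False = True
u3 = u2 NAND F = True NAND False = True
u8 = D AND u3 = True AND True = True
u10 = E AND u8 = False AND True = False

u8 = True; u10 = False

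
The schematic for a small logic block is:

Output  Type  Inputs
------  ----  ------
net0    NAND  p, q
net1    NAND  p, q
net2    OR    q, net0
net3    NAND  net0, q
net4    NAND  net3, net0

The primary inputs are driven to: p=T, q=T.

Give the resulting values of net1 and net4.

net1 = F  net4 = T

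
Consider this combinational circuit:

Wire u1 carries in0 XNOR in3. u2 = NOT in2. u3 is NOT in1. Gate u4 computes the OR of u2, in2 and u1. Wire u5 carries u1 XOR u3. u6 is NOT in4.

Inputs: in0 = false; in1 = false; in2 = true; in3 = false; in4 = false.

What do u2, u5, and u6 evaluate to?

u1 = in0 XNOR in3 = false XNOR false = true
u2 = NOT in2 = NOT true = false
u3 = NOT in1 = NOT false = true
u5 = u1 XOR u3 = true XOR true = false
u6 = NOT in4 = NOT false = true

u2 = false; u5 = false; u6 = true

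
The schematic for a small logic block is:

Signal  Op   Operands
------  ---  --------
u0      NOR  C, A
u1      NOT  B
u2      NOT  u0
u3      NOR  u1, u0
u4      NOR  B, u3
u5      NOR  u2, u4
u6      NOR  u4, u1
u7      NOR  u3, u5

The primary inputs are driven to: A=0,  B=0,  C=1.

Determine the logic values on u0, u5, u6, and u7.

u0 = 0, u5 = 0, u6 = 0, u7 = 1

u0 = C NOR A = 1 NOR 0 = 0
u1 = NOT B = NOT 0 = 1
u2 = NOT u0 = NOT 0 = 1
u3 = u1 NOR u0 = 1 NOR 0 = 0
u4 = B NOR u3 = 0 NOR 0 = 1
u5 = u2 NOR u4 = 1 NOR 1 = 0
u6 = u4 NOR u1 = 1 NOR 1 = 0
u7 = u3 NOR u5 = 0 NOR 0 = 1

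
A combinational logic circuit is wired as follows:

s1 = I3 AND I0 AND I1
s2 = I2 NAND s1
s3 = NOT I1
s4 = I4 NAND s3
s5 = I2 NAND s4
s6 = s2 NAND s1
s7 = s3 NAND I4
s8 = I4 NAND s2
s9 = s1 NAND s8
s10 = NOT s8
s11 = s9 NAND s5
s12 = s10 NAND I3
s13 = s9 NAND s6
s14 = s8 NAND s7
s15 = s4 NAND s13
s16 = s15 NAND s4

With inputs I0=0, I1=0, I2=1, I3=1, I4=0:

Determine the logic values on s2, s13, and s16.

s2 = 1, s13 = 0, s16 = 0

s1 = I3 AND I0 AND I1 = 1 AND 0 AND 0 = 0
s2 = I2 NAND s1 = 1 NAND 0 = 1
s3 = NOT I1 = NOT 0 = 1
s4 = I4 NAND s3 = 0 NAND 1 = 1
s6 = s2 NAND s1 = 1 NAND 0 = 1
s8 = I4 NAND s2 = 0 NAND 1 = 1
s9 = s1 NAND s8 = 0 NAND 1 = 1
s13 = s9 NAND s6 = 1 NAND 1 = 0
s15 = s4 NAND s13 = 1 NAND 0 = 1
s16 = s15 NAND s4 = 1 NAND 1 = 0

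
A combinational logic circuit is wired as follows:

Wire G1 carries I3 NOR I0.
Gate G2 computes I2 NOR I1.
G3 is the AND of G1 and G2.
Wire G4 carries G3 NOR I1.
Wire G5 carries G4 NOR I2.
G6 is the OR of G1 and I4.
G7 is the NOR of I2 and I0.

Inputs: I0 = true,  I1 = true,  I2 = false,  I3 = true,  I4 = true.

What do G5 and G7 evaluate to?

G5 = true, G7 = false

G1 = I3 NOR I0 = true NOR true = false
G2 = I2 NOR I1 = false NOR true = false
G3 = G1 AND G2 = false AND false = false
G4 = G3 NOR I1 = false NOR true = false
G5 = G4 NOR I2 = false NOR false = true
G7 = I2 NOR I0 = false NOR true = false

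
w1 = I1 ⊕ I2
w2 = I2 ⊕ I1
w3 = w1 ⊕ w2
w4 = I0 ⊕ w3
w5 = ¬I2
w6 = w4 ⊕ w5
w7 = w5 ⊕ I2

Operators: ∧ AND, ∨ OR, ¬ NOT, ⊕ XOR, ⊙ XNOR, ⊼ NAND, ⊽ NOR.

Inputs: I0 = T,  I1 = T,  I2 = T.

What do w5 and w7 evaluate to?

w5 = F; w7 = T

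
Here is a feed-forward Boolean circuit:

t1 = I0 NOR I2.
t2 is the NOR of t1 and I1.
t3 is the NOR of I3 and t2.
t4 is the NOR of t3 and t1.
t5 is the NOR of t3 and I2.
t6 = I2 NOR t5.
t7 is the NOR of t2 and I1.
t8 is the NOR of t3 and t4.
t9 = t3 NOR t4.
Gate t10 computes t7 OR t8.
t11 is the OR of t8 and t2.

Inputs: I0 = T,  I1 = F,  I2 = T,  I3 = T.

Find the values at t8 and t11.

t1 = I0 NOR I2 = T NOR T = F
t2 = t1 NOR I1 = F NOR F = T
t3 = I3 NOR t2 = T NOR T = F
t4 = t3 NOR t1 = F NOR F = T
t8 = t3 NOR t4 = F NOR T = F
t11 = t8 OR t2 = F OR T = T

t8 = F, t11 = T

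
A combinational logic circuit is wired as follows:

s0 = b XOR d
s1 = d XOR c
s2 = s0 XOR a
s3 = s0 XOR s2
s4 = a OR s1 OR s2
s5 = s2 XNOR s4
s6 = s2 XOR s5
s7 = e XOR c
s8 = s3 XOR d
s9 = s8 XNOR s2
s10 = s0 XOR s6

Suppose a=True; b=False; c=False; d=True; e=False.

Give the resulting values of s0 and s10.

s0 = True; s10 = True

s0 = b XOR d = False XOR True = True
s1 = d XOR c = True XOR False = True
s2 = s0 XOR a = True XOR True = False
s4 = a OR s1 OR s2 = True OR True OR False = True
s5 = s2 XNOR s4 = False XNOR True = False
s6 = s2 XOR s5 = False XOR False = False
s10 = s0 XOR s6 = True XOR False = True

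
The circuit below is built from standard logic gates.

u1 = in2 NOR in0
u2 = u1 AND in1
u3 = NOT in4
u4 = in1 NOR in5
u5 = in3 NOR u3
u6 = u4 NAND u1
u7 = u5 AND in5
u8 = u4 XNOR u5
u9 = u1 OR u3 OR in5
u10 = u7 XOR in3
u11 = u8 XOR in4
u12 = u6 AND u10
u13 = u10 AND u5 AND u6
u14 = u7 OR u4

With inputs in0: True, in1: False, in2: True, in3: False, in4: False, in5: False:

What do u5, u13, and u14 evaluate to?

u1 = in2 NOR in0 = True NOR True = False
u3 = NOT in4 = NOT False = True
u4 = in1 NOR in5 = False NOR False = True
u5 = in3 NOR u3 = False NOR True = False
u6 = u4 NAND u1 = True NAND False = True
u7 = u5 AND in5 = False AND False = False
u10 = u7 XOR in3 = False XOR False = False
u13 = u10 AND u5 AND u6 = False AND False AND True = False
u14 = u7 OR u4 = False OR True = True

u5 = False, u13 = False, u14 = True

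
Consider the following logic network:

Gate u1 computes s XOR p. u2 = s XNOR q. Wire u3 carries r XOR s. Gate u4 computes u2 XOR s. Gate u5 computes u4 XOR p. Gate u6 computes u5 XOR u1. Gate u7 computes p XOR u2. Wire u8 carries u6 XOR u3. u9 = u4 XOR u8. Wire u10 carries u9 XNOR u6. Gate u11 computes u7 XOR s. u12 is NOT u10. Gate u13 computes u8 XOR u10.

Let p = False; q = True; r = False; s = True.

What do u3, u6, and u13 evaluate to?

u3 = True, u6 = True, u13 = False

u1 = s XOR p = True XOR False = True
u2 = s XNOR q = True XNOR True = True
u3 = r XOR s = False XOR True = True
u4 = u2 XOR s = True XOR True = False
u5 = u4 XOR p = False XOR False = False
u6 = u5 XOR u1 = False XOR True = True
u8 = u6 XOR u3 = True XOR True = False
u9 = u4 XOR u8 = False XOR False = False
u10 = u9 XNOR u6 = False XNOR True = False
u13 = u8 XOR u10 = False XOR False = False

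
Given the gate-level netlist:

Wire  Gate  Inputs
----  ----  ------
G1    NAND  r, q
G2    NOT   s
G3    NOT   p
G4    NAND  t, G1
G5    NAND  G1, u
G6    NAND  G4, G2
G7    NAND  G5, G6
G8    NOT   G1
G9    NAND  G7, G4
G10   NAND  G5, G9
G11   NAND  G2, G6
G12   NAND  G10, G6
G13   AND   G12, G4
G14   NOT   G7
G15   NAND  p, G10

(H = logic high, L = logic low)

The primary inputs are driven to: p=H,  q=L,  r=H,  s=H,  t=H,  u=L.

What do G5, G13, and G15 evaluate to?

G1 = r NAND q = H NAND L = H
G2 = NOT s = NOT H = L
G4 = t NAND G1 = H NAND H = L
G5 = G1 NAND u = H NAND L = H
G6 = G4 NAND G2 = L NAND L = H
G7 = G5 NAND G6 = H NAND H = L
G9 = G7 NAND G4 = L NAND L = H
G10 = G5 NAND G9 = H NAND H = L
G12 = G10 NAND G6 = L NAND H = H
G13 = G12 AND G4 = H AND L = L
G15 = p NAND G10 = H NAND L = H

G5 = H, G13 = L, G15 = H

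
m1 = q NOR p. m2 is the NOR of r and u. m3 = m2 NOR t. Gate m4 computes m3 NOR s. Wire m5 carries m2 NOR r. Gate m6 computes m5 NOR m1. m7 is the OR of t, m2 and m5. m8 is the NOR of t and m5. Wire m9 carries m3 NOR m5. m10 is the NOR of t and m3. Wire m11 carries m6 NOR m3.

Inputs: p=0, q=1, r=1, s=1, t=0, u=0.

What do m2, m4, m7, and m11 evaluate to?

m2 = 0; m4 = 0; m7 = 0; m11 = 0

m1 = q NOR p = 1 NOR 0 = 0
m2 = r NOR u = 1 NOR 0 = 0
m3 = m2 NOR t = 0 NOR 0 = 1
m4 = m3 NOR s = 1 NOR 1 = 0
m5 = m2 NOR r = 0 NOR 1 = 0
m6 = m5 NOR m1 = 0 NOR 0 = 1
m7 = t OR m2 OR m5 = 0 OR 0 OR 0 = 0
m11 = m6 NOR m3 = 1 NOR 1 = 0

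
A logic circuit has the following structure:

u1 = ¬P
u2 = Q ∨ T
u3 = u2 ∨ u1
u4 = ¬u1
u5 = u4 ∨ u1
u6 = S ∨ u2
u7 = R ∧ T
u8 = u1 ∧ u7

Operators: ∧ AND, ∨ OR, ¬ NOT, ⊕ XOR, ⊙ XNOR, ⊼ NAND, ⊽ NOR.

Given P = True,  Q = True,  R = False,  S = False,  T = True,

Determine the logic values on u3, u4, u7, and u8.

u3 = True, u4 = True, u7 = False, u8 = False

u1 = NOT P = NOT True = False
u2 = Q OR T = True OR True = True
u3 = u2 OR u1 = True OR False = True
u4 = NOT u1 = NOT False = True
u7 = R AND T = False AND True = False
u8 = u1 AND u7 = False AND False = False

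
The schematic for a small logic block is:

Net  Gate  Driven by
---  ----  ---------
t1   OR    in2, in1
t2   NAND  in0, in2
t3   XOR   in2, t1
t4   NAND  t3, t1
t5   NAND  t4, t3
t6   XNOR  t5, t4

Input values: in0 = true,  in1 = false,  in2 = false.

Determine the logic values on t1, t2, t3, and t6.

t1 = in2 OR in1 = false OR false = false
t2 = in0 NAND in2 = true NAND false = true
t3 = in2 XOR t1 = false XOR false = false
t4 = t3 NAND t1 = false NAND false = true
t5 = t4 NAND t3 = true NAND false = true
t6 = t5 XNOR t4 = true XNOR true = true

t1 = false, t2 = true, t3 = false, t6 = true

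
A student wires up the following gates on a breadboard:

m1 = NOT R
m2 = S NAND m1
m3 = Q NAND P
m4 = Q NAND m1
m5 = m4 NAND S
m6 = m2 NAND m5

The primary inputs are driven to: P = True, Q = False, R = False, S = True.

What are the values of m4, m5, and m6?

m1 = NOT R = NOT False = True
m2 = S NAND m1 = True NAND True = False
m4 = Q NAND m1 = False NAND True = True
m5 = m4 NAND S = True NAND True = False
m6 = m2 NAND m5 = False NAND False = True

m4 = True, m5 = False, m6 = True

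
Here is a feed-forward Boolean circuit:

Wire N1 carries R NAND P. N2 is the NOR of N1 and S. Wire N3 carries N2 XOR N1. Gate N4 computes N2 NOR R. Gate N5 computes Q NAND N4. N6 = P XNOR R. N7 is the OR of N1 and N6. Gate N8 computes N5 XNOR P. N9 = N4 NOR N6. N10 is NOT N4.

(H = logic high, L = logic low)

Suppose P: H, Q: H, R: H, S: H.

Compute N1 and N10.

N1 = R NAND P = H NAND H = L
N2 = N1 NOR S = L NOR H = L
N4 = N2 NOR R = L NOR H = L
N10 = NOT N4 = NOT L = H

N1 = L  N10 = H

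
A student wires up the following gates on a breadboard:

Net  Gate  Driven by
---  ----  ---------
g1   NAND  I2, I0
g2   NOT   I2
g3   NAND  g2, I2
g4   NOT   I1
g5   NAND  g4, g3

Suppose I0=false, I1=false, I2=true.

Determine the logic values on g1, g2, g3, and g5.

g1 = I2 NAND I0 = true NAND false = true
g2 = NOT I2 = NOT true = false
g3 = g2 NAND I2 = false NAND true = true
g4 = NOT I1 = NOT false = true
g5 = g4 NAND g3 = true NAND true = false

g1 = true; g2 = false; g3 = true; g5 = false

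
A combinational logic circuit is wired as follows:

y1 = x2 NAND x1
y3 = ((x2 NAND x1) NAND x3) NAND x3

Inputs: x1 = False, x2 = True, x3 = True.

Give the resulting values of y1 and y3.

y1 = True; y3 = True

y1 = True NAND False = True
y3 = ((True NAND False) NAND True) NAND True = True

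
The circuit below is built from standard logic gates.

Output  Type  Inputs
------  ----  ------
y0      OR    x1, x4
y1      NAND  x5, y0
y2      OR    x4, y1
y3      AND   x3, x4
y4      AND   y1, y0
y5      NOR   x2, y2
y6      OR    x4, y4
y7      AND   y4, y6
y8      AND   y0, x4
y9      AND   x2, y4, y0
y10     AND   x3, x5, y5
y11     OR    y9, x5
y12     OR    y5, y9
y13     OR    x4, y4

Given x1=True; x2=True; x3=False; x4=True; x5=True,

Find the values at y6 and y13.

y6 = True, y13 = True

y0 = x1 OR x4 = True OR True = True
y1 = x5 NAND y0 = True NAND True = False
y4 = y1 AND y0 = False AND True = False
y6 = x4 OR y4 = True OR False = True
y13 = x4 OR y4 = True OR False = True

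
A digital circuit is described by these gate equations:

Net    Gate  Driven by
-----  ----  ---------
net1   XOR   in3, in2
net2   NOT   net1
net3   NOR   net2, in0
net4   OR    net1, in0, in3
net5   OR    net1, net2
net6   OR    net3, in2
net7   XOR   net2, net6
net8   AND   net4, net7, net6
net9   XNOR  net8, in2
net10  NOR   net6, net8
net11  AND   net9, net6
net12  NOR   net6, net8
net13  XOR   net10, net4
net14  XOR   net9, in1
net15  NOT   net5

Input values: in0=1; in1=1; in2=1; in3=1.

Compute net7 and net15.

net1 = in3 XOR in2 = 1 XOR 1 = 0
net2 = NOT net1 = NOT 0 = 1
net3 = net2 NOR in0 = 1 NOR 1 = 0
net5 = net1 OR net2 = 0 OR 1 = 1
net6 = net3 OR in2 = 0 OR 1 = 1
net7 = net2 XOR net6 = 1 XOR 1 = 0
net15 = NOT net5 = NOT 1 = 0

net7 = 0; net15 = 0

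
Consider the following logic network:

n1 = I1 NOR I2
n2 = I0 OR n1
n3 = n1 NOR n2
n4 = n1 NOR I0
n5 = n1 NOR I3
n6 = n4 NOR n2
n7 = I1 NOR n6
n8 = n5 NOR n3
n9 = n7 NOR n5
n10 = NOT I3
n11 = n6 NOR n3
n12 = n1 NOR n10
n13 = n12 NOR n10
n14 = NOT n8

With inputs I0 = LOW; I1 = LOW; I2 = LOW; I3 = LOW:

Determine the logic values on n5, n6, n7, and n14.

n5 = LOW  n6 = LOW  n7 = HIGH  n14 = LOW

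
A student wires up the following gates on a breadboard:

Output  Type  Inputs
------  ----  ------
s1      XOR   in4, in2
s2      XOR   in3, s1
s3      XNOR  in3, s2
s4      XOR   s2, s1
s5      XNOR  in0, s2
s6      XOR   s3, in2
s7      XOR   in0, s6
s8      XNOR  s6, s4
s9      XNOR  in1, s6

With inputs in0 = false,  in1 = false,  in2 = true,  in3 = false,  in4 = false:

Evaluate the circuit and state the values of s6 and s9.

s6 = true, s9 = false

s1 = in4 XOR in2 = false XOR true = true
s2 = in3 XOR s1 = false XOR true = true
s3 = in3 XNOR s2 = false XNOR true = false
s6 = s3 XOR in2 = false XOR true = true
s9 = in1 XNOR s6 = false XNOR true = false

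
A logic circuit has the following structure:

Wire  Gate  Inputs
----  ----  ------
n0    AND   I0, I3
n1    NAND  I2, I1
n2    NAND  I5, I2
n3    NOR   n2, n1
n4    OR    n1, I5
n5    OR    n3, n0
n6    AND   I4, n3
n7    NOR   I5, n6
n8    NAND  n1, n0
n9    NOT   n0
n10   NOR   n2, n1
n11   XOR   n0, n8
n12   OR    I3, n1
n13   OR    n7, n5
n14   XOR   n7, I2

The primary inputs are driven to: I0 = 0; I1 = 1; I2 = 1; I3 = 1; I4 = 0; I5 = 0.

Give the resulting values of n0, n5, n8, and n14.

n0 = 0, n5 = 0, n8 = 1, n14 = 0

n0 = I0 AND I3 = 0 AND 1 = 0
n1 = I2 NAND I1 = 1 NAND 1 = 0
n2 = I5 NAND I2 = 0 NAND 1 = 1
n3 = n2 NOR n1 = 1 NOR 0 = 0
n5 = n3 OR n0 = 0 OR 0 = 0
n6 = I4 AND n3 = 0 AND 0 = 0
n7 = I5 NOR n6 = 0 NOR 0 = 1
n8 = n1 NAND n0 = 0 NAND 0 = 1
n14 = n7 XOR I2 = 1 XOR 1 = 0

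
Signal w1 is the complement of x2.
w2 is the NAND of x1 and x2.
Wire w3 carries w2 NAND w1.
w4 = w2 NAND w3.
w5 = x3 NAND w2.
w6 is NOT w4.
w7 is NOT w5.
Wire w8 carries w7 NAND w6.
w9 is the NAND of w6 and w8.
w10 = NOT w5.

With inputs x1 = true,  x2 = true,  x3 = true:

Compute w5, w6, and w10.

w1 = NOT x2 = NOT true = false
w2 = x1 NAND x2 = true NAND true = false
w3 = w2 NAND w1 = false NAND false = true
w4 = w2 NAND w3 = false NAND true = true
w5 = x3 NAND w2 = true NAND false = true
w6 = NOT w4 = NOT true = false
w10 = NOT w5 = NOT true = false

w5 = true, w6 = false, w10 = false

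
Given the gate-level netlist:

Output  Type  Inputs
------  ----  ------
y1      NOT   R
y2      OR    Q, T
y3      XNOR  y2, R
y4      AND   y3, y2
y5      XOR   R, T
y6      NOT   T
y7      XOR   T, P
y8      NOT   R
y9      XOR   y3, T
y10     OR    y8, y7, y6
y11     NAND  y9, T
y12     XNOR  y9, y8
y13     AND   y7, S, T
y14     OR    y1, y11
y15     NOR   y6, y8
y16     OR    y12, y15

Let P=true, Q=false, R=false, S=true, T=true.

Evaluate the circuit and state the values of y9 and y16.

y9 = true, y16 = true

y2 = Q OR T = false OR true = true
y3 = y2 XNOR R = true XNOR false = false
y6 = NOT T = NOT true = false
y8 = NOT R = NOT false = true
y9 = y3 XOR T = false XOR true = true
y12 = y9 XNOR y8 = true XNOR true = true
y15 = y6 NOR y8 = false NOR true = false
y16 = y12 OR y15 = true OR false = true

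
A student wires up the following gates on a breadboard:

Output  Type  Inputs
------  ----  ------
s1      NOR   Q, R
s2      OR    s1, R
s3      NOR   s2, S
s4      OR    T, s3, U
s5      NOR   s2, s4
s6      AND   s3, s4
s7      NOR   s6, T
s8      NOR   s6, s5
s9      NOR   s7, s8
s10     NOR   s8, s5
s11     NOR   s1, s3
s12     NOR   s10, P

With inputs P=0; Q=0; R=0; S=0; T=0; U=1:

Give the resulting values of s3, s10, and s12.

s3 = 0; s10 = 0; s12 = 1

s1 = Q NOR R = 0 NOR 0 = 1
s2 = s1 OR R = 1 OR 0 = 1
s3 = s2 NOR S = 1 NOR 0 = 0
s4 = T OR s3 OR U = 0 OR 0 OR 1 = 1
s5 = s2 NOR s4 = 1 NOR 1 = 0
s6 = s3 AND s4 = 0 AND 1 = 0
s8 = s6 NOR s5 = 0 NOR 0 = 1
s10 = s8 NOR s5 = 1 NOR 0 = 0
s12 = s10 NOR P = 0 NOR 0 = 1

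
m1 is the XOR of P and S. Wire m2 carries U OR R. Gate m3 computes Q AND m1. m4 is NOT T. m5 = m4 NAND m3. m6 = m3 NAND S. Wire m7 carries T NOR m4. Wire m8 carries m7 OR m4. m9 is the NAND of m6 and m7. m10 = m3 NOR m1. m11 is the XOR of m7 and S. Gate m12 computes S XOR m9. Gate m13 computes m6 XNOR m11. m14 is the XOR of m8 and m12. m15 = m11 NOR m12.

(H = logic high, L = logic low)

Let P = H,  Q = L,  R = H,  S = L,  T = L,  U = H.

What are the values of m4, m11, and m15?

m4 = H, m11 = L, m15 = L

m1 = P XOR S = H XOR L = H
m3 = Q AND m1 = L AND H = L
m4 = NOT T = NOT L = H
m6 = m3 NAND S = L NAND L = H
m7 = T NOR m4 = L NOR H = L
m9 = m6 NAND m7 = H NAND L = H
m11 = m7 XOR S = L XOR L = L
m12 = S XOR m9 = L XOR H = H
m15 = m11 NOR m12 = L NOR H = L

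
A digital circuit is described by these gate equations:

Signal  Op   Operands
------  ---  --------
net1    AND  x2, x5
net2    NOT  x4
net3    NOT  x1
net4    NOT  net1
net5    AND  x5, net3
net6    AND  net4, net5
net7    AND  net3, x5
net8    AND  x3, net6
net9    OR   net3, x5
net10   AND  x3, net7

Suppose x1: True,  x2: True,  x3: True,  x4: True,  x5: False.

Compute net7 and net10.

net7 = False, net10 = False

net3 = NOT x1 = NOT True = False
net7 = net3 AND x5 = False AND False = False
net10 = x3 AND net7 = True AND False = False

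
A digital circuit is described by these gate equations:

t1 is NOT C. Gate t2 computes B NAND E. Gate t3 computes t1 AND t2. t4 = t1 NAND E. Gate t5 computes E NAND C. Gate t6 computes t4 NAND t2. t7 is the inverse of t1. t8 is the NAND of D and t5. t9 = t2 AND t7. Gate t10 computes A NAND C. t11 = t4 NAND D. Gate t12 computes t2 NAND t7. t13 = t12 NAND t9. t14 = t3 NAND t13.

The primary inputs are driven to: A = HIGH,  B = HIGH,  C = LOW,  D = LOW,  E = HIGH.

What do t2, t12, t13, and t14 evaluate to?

t2 = LOW, t12 = HIGH, t13 = HIGH, t14 = HIGH

t1 = NOT C = NOT LOW = HIGH
t2 = B NAND E = HIGH NAND HIGH = LOW
t3 = t1 AND t2 = HIGH AND LOW = LOW
t7 = NOT t1 = NOT HIGH = LOW
t9 = t2 AND t7 = LOW AND LOW = LOW
t12 = t2 NAND t7 = LOW NAND LOW = HIGH
t13 = t12 NAND t9 = HIGH NAND LOW = HIGH
t14 = t3 NAND t13 = LOW NAND HIGH = HIGH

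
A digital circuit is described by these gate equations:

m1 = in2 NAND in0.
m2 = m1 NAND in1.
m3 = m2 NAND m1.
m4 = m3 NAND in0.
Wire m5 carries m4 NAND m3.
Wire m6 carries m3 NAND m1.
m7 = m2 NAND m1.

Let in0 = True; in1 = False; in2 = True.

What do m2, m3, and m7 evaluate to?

m1 = in2 NAND in0 = True NAND True = False
m2 = m1 NAND in1 = False NAND False = True
m3 = m2 NAND m1 = True NAND False = True
m7 = m2 NAND m1 = True NAND False = True

m2 = True, m3 = True, m7 = True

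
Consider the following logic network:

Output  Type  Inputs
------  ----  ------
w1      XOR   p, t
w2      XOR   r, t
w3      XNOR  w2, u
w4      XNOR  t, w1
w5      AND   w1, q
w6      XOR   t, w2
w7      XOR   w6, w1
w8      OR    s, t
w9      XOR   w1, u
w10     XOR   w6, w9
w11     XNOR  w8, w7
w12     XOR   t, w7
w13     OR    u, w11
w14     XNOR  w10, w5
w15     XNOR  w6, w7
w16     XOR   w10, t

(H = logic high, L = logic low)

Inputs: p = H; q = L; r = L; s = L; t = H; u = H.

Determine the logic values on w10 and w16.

w1 = p XOR t = H XOR H = L
w2 = r XOR t = L XOR H = H
w6 = t XOR w2 = H XOR H = L
w9 = w1 XOR u = L XOR H = H
w10 = w6 XOR w9 = L XOR H = H
w16 = w10 XOR t = H XOR H = L

w10 = H, w16 = L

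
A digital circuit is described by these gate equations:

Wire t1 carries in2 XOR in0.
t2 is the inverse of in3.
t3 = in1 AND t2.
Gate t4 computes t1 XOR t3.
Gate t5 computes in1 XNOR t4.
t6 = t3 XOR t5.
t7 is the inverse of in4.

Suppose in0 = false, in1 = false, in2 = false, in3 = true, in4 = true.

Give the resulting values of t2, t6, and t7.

t2 = false; t6 = true; t7 = false

t1 = in2 XOR in0 = false XOR false = false
t2 = NOT in3 = NOT true = false
t3 = in1 AND t2 = false AND false = false
t4 = t1 XOR t3 = false XOR false = false
t5 = in1 XNOR t4 = false XNOR false = true
t6 = t3 XOR t5 = false XOR true = true
t7 = NOT in4 = NOT true = false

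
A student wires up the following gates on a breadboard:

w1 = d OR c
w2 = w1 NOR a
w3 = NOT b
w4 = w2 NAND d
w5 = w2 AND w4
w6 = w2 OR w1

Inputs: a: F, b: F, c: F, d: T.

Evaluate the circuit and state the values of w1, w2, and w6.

w1 = T; w2 = F; w6 = T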